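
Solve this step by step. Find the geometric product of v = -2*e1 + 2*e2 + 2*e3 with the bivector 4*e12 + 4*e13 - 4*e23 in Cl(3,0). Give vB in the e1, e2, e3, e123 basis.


vB has grade-1 (vector) and grade-3 (trivector) parts: vB = (v _| B) + (v ^ B).
Vector part <vB>_1:
  e1: -v2*b12 - v3*b13 = -(2)*(4) - (2)*(4) = -16
  e2: v1*b12 - v3*b23 = (-2)*(4) - (2)*(-4) = 0
  e3: v1*b13 + v2*b23 = (-2)*(4) + (2)*(-4) = -16
Trivector part <vB>_3:
  e123: v1*b23 - v2*b13 + v3*b12 = (-2)*(-4) - (2)*(4) + (2)*(4) = 8
vB = -16*e1 + 0*e2 - 16*e3 + 8*e123


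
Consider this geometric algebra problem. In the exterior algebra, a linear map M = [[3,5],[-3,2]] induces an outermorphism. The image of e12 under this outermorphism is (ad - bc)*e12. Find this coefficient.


The outermorphism of a linear map f sends e1^e2 to f(e1)^f(e2).
f(e1) = 3*e1 - 3*e2
f(e2) = 5*e1 + 2*e2
f(e1) ^ f(e2) = (3*e1 - 3*e2) ^ (5*e1 + 2*e2)
= 3*2*e12 + (-3)*5*e21
= (6 - (-15))*e12
= 21*e12
Coefficient = 21


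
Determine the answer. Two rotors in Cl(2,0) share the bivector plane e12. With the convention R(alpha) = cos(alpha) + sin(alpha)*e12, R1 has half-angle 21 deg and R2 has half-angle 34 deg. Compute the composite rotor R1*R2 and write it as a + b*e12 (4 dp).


Same-plane rotors commute and their half-angles add:
R1*R2 = cos(a1 + a2) + sin(a1 + a2)*e12.
a1 + a2 = 21 + 34 = 55 deg
cos(55 deg) = 0.5736
sin(55 deg) = 0.8192
R1*R2 = 0.5736 + 0.8192*e12


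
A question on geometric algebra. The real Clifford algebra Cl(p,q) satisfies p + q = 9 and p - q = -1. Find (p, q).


We need p + q = 9 and p - q = -1.
Adding: 2p = 9 + (-1) = 8, so p = 4.
Then q = 9 - 4 = 5.
(p, q) = (4, 5)


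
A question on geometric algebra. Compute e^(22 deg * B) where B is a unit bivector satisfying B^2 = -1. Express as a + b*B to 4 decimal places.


For a unit bivector B with B^2 = -1, the exponential series gives
e^(theta*B) = cos(theta) + sin(theta)*B (the GA analogue of Euler's formula).
theta = 22 degrees = 0.383972 rad
cos(22 deg) = 0.9272
sin(22 deg) = 0.3746
exp(theta*B) = 0.9272 + 0.3746*B


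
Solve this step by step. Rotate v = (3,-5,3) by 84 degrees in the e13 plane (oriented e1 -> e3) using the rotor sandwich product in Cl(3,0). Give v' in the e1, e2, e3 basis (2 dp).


Rotor R = cos(42deg) - sin(42deg)*e13
Rotation angle theta = 2 * 42 = 84 degrees in the e13 plane (e1 -> e3).
The component perpendicular to the plane (e2) is invariant: v'_2 = v2 = -5.00
cos(84deg) = 0.1045, sin(84deg) = 0.9945
v'_1 = v1*cos(theta) - v3*sin(theta) = 3*0.1045 - 3*0.9945 = -2.67
v'_3 = v1*sin(theta) + v3*cos(theta) = 3*0.9945 + 3*0.1045 = 3.30
v' = -2.67*e1 - 5.00*e2 + 3.30*e3


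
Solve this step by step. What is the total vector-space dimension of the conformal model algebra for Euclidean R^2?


The conformal model of R^2 uses Cl(3,1): the 2 Euclidean generators plus two extra orthogonal generators e+ (e+^2 = +1) and e- (e-^2 = -1), from which the null vectors e0, einf are built.
Number of generators m = 2 + 2 = 4.
dim Cl(p,q) = 2^m = 2^4 = 16


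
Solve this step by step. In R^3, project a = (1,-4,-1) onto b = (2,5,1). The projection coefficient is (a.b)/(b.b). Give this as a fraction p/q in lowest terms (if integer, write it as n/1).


Projection coefficient = (a . b) / (b . b)
a . b = 1*2 + (-4)*5 + (-1)*1
= 2 + (-20) + (-1) = -19
b . b = 2^2 + 5^2 + 1^2
= 4 + 25 + 1 = 30
Coefficient = -19/30
In lowest terms: -19/30


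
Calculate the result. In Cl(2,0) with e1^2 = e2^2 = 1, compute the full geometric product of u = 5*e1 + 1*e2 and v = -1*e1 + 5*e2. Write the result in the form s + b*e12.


Expand: (5*e1 + 1*e2)(-1*e1 + 5*e2)
= 5*(-1)*e1e1 + 5*5*e1e2 + 1*(-1)*e2e1 + 1*5*e2e2
Using e1^2 = e2^2 = 1, e2e1 = -e1e2:
Scalar part s = 5*(-1) + 1*5 = -5 + 5 = 0
Bivector part b = 5*5 - 1*(-1) = 25 - (-1) = 26
uv = 0 + 26*e12


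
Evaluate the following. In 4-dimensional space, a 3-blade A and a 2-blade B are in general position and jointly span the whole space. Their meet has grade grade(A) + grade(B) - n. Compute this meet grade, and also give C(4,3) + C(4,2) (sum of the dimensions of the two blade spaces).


Meet grade = grade(A) + grade(B) - n
= 3 + 2 - 4 = 1
C(4,3) = 4
C(4,2) = 6
dim_A + dim_B = 4 + 6 = 10


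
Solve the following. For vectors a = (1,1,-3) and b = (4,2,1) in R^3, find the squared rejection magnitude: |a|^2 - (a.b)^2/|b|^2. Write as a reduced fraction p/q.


|a|^2 = 1^2 + 1^2 + (-3)^2 = 11
|b|^2 = 4^2 + 2^2 + 1^2 = 21
a . b = 1*4 + 1*2 + (-3)*1 = 3
(a.b)^2 = 3^2 = 9
|rej|^2 = 11 - 9/21
= (231 - 9)/21
= 222/21
In lowest terms: 74/7


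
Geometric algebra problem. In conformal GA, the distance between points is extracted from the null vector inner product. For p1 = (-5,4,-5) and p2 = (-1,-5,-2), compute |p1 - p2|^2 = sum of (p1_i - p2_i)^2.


p1 - p2 = (-4, 9, -3)
|p1 - p2|^2 = (-4)^2 + 9^2 + (-3)^2
= 16 + 81 + 9
= 106


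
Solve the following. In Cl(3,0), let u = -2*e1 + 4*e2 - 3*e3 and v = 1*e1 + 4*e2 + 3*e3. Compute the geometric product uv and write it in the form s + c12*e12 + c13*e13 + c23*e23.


In Cl(3,0): e_i^2 = 1, e_ie_j = -e_je_i for i != j.
Scalar part = u . v = (-2)*1 + 4*4 + (-3)*3
= -2 + 16 + (-9) = 5
e12 coeff = (-2)*4 - 4*1 = -8 - 4 = -12
e13 coeff = (-2)*3 - (-3)*1 = -6 - (-3) = -3
e23 coeff = 4*3 - (-3)*4 = 12 - (-12) = 24
uv = 5 - 12*e12 - 3*e13 + 24*e23


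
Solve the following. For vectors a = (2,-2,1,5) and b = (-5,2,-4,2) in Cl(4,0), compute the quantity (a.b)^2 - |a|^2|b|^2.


a . b = 2*(-5) + (-2)*2 + 1*(-4) + 5*2
= -10 + (-4) + (-4) + 10 = -8
|a|^2 = 2^2 + (-2)^2 + 1^2 + 5^2 = 34
|b|^2 = (-5)^2 + 2^2 + (-4)^2 + 2^2 = 49
(a.b)^2 = (-8)^2 = 64
|a|^2 * |b|^2 = 34 * 49 = 1666
Result = 64 - 1666 = -1602


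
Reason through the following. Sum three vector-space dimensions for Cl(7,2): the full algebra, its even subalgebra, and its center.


n = 7 + 2 = 9
Total dim = 2^9 = 512
Even subalgebra dim = 2^8 = 256
n is odd, so center dim = 2
Sum = 512 + 256 + 2 = 770


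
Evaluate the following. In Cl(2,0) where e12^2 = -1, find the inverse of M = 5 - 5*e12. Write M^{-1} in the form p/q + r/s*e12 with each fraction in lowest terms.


M = 5 - 5*e12, where e12^2 = -1.
Since M commutes with its reverse ~M = a - b*e12, M * ~M = a^2 - b^2*e12^2 = a^2 + b^2.
So M^{-1} = ~M / (a^2 + b^2) = (a - b*e12)/(a^2 + b^2).
a^2 + b^2 = 25 + 25 = 50
Scalar part = 5/50 = 1/10
Bivector coeff = 5/50 = 1/10
M^{-1} = 1/10 + 1/10*e12


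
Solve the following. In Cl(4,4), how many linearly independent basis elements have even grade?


Even subalgebra dimension = 2^(n-1)
n = 4 + 4 = 8
2^(8 - 1) = 2^7 = 128
Verification: sum of C(8,k) for even k = 1 + 28 + 70 + 28 + 1 = 128
Result = 128


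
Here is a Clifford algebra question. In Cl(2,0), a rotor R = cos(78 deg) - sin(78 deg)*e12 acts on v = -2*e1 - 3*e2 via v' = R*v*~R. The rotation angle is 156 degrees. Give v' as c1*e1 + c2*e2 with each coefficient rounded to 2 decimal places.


Rotor R = cos(78deg) - sin(78deg)*e12
Rotation angle theta = 2 * 78 = 156 degrees
v' = R*v*~R rotates v by theta.
cos(156deg) = -0.9135, sin(156deg) = 0.4067
v'_1 = -2*cos(156deg) - (-3)*sin(156deg)
= -2*(-0.9135) - (-3)*0.4067
= 3.05
v'_2 = -2*sin(156deg) + (-3)*cos(156deg)
= -2*0.4067 + (-3)*(-0.9135)
= 1.93
v' = 3.05*e1 + 1.93*e2


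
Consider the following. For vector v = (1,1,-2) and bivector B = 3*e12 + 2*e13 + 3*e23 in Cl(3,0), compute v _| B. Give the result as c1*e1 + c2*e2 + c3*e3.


Left contraction v _| B = <vB>_1 (grade-1 part of the geometric product vB).
Using e1_|e12 = e2, e2_|e12 = -e1, e1_|e13 = e3, e3_|e13 = -e1, e2_|e23 = e3, e3_|e23 = -e2:
e1 coeff: -v2*b12 - v3*b13 = -(1)*(3) - (-2)*(2) = 1
e2 coeff: v1*b12 - v3*b23 = (1)*(3) - (-2)*(3) = 9
e3 coeff: v1*b13 + v2*b23 = (1)*(2) + (1)*(3) = 5
v _| B = 1*e1 + 9*e2 + 5*e3


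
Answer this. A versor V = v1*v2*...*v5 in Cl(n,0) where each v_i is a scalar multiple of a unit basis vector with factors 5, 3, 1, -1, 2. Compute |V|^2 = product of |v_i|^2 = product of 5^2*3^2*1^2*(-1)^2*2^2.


Each vector v_i has |v_i|^2 = s_i^2
Squared scales: 5^2 = 25, 3^2 = 9, 1^2 = 1, (-1)^2 = 1, 2^2 = 4
|V|^2 = 25 * 9 * 1 * 1 * 4
= 900


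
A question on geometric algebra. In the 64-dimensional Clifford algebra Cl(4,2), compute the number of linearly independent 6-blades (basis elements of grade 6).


Number of grade-k basis blades in Cl(p,q) with n = p + q is C(n, k).
n = 4 + 2 = 6
C(6, 6) = 6! / (6! * 0!)
= 720 / (720 * 1)
= 1


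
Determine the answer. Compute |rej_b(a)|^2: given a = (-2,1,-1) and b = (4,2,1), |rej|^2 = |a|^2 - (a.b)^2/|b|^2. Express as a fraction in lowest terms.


|a|^2 = (-2)^2 + 1^2 + (-1)^2 = 6
|b|^2 = 4^2 + 2^2 + 1^2 = 21
a . b = (-2)*4 + 1*2 + (-1)*1 = -7
(a.b)^2 = (-7)^2 = 49
|rej|^2 = 6 - 49/21
= (126 - 49)/21
= 77/21
In lowest terms: 11/3


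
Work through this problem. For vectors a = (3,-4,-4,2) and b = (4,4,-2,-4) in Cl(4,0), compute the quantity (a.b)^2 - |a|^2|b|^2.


a . b = 3*4 + (-4)*4 + (-4)*(-2) + 2*(-4)
= 12 + (-16) + 8 + (-8) = -4
|a|^2 = 3^2 + (-4)^2 + (-4)^2 + 2^2 = 45
|b|^2 = 4^2 + 4^2 + (-2)^2 + (-4)^2 = 52
(a.b)^2 = (-4)^2 = 16
|a|^2 * |b|^2 = 45 * 52 = 2340
Result = 16 - 2340 = -2324


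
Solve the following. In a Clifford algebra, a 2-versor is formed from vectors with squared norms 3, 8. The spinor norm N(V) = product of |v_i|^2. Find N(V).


Spinor norm N(V) = |v1|^2 * |v2|^2 * ... * |v2|^2
= 3 * 8
Running product: 3, 24
N(V) = 24


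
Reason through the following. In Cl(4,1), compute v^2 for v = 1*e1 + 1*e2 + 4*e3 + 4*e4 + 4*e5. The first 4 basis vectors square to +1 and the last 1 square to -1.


v^2 = sum of c_i^2 * e_i^2
Positive signature terms (e_i^2 = +1): 1^2 + 1^2 + 4^2 + 4^2 = 34
Negative signature terms (e_j^2 = -1): 4^2 = 16
v^2 = 34 - 16 = 18


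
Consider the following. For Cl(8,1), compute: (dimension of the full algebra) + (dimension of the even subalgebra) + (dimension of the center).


n = 8 + 1 = 9
Total dim = 2^9 = 512
Even subalgebra dim = 2^8 = 256
n is odd, so center dim = 2
Sum = 512 + 256 + 2 = 770


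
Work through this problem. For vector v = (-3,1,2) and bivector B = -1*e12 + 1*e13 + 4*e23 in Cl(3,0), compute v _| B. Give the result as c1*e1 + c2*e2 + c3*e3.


Left contraction v _| B = <vB>_1 (grade-1 part of the geometric product vB).
Using e1_|e12 = e2, e2_|e12 = -e1, e1_|e13 = e3, e3_|e13 = -e1, e2_|e23 = e3, e3_|e23 = -e2:
e1 coeff: -v2*b12 - v3*b13 = -(1)*(-1) - (2)*(1) = -1
e2 coeff: v1*b12 - v3*b23 = (-3)*(-1) - (2)*(4) = -5
e3 coeff: v1*b13 + v2*b23 = (-3)*(1) + (1)*(4) = 1
v _| B = -1*e1 - 5*e2 + 1*e3


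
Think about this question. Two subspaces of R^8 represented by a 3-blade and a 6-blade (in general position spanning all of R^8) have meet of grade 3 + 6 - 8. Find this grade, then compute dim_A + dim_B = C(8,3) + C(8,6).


Meet grade = grade(A) + grade(B) - n
= 3 + 6 - 8 = 1
C(8,3) = 56
C(8,6) = 28
dim_A + dim_B = 56 + 28 = 84


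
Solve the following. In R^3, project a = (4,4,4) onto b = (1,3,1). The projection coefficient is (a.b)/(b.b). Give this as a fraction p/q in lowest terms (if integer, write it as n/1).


Projection coefficient = (a . b) / (b . b)
a . b = 4*1 + 4*3 + 4*1
= 4 + 12 + 4 = 20
b . b = 1^2 + 3^2 + 1^2
= 1 + 9 + 1 = 11
Coefficient = 20/11
In lowest terms: 20/11


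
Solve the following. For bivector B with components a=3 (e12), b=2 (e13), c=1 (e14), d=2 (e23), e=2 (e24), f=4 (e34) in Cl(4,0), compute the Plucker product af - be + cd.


Plucker relation: af - be + cd
a*f = 3*4 = 12
b*e = 2*2 = 4
c*d = 1*2 = 2
af - be + cd = 12 - 4 + 2
= 10


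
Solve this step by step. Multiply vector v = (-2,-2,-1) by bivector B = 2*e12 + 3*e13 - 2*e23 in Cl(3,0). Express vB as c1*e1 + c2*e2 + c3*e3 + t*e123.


vB has grade-1 (vector) and grade-3 (trivector) parts: vB = (v _| B) + (v ^ B).
Vector part <vB>_1:
  e1: -v2*b12 - v3*b13 = -(-2)*(2) - (-1)*(3) = 7
  e2: v1*b12 - v3*b23 = (-2)*(2) - (-1)*(-2) = -6
  e3: v1*b13 + v2*b23 = (-2)*(3) + (-2)*(-2) = -2
Trivector part <vB>_3:
  e123: v1*b23 - v2*b13 + v3*b12 = (-2)*(-2) - (-2)*(3) + (-1)*(2) = 8
vB = 7*e1 - 6*e2 - 2*e3 + 8*e123


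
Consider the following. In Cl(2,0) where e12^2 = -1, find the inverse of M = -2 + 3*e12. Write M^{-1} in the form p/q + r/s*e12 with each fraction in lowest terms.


M = -2 + 3*e12, where e12^2 = -1.
Since M commutes with its reverse ~M = a - b*e12, M * ~M = a^2 - b^2*e12^2 = a^2 + b^2.
So M^{-1} = ~M / (a^2 + b^2) = (a - b*e12)/(a^2 + b^2).
a^2 + b^2 = 4 + 9 = 13
Scalar part = -2/13 = -2/13
Bivector coeff = -3/13 = -3/13
M^{-1} = -2/13 - 3/13*e12


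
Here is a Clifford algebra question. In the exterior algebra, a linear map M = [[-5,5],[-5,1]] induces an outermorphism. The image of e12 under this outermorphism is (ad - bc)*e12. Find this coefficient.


The outermorphism of a linear map f sends e1^e2 to f(e1)^f(e2).
f(e1) = -5*e1 - 5*e2
f(e2) = 5*e1 + 1*e2
f(e1) ^ f(e2) = (-5*e1 - 5*e2) ^ (5*e1 + 1*e2)
= (-5)*1*e12 + (-5)*5*e21
= (-5 - (-25))*e12
= 20*e12
Coefficient = 20


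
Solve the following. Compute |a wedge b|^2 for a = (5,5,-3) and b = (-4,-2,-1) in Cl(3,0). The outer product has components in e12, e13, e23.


a wedge b = (a1*b2 - a2*b1)*e12 + (a1*b3 - a3*b1)*e13 + (a2*b3 - a3*b2)*e23
e12 coeff: 5*(-2) - 5*(-4) = -10 - (-20) = 10
e13 coeff: 5*(-1) - (-3)*(-4) = -5 - 12 = -17
e23 coeff: 5*(-1) - (-3)*(-2) = -5 - 6 = -11
|a wedge b|^2 = 10^2 + (-17)^2 + (-11)^2
= 100 + 289 + 121
= 510


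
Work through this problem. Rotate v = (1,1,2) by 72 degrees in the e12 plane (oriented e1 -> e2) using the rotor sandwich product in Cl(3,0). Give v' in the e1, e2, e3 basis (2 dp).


Rotor R = cos(36deg) - sin(36deg)*e12
Rotation angle theta = 2 * 36 = 72 degrees in the e12 plane (e1 -> e2).
The component perpendicular to the plane (e3) is invariant: v'_3 = v3 = 2.00
cos(72deg) = 0.3090, sin(72deg) = 0.9511
v'_1 = v1*cos(theta) - v2*sin(theta) = 1*0.3090 - 1*0.9511 = -0.64
v'_2 = v1*sin(theta) + v2*cos(theta) = 1*0.9511 + 1*0.3090 = 1.26
v' = -0.64*e1 + 1.26*e2 + 2.00*e3


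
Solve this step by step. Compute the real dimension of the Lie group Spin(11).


Spin(n) double-covers SO(n); both have Lie algebra so(n) of dimension n(n-1)/2.
n = 11
n(n-1) = 11 * 10 = 110
dim Spin(11) = 110/2 = 55


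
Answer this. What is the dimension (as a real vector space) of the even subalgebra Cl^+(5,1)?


Even subalgebra dimension = 2^(n-1)
n = 5 + 1 = 6
2^(6 - 1) = 2^5 = 32
Verification: sum of C(6,k) for even k = 1 + 15 + 15 + 1 = 32
Result = 32


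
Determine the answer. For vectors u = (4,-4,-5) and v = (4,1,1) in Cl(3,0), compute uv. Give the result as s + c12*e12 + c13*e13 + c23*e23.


In Cl(3,0): e_i^2 = 1, e_ie_j = -e_je_i for i != j.
Scalar part = u . v = 4*4 + (-4)*1 + (-5)*1
= 16 + (-4) + (-5) = 7
e12 coeff = 4*1 - (-4)*4 = 4 - (-16) = 20
e13 coeff = 4*1 - (-5)*4 = 4 - (-20) = 24
e23 coeff = (-4)*1 - (-5)*1 = -4 - (-5) = 1
uv = 7 + 20*e12 + 24*e13 + 1*e23


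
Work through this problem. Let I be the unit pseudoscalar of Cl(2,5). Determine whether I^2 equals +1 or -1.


The pseudoscalar I = e1...e_n (product of all n generators) of Cl(p,q) satisfies I^2 = (-1)^(q + n(n-1)/2).
p = 2, q = 5, n = p + q = 7
n(n-1)/2 = 7 * 6 / 2 = 21
Exponent = q + n(n-1)/2 = 5 + 21 = 26
I^2 = (-1)^26 = +1


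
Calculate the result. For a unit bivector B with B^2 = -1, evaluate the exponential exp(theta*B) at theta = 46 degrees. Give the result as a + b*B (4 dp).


For a unit bivector B with B^2 = -1, the exponential series gives
e^(theta*B) = cos(theta) + sin(theta)*B (the GA analogue of Euler's formula).
theta = 46 degrees = 0.802851 rad
cos(46 deg) = 0.6947
sin(46 deg) = 0.7193
exp(theta*B) = 0.6947 + 0.7193*B


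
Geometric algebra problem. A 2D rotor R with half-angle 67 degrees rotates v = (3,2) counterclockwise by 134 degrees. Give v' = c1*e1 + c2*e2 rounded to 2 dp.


Rotor R = cos(67deg) - sin(67deg)*e12
Rotation angle theta = 2 * 67 = 134 degrees
v' = R*v*~R rotates v by theta.
cos(134deg) = -0.6947, sin(134deg) = 0.7193
v'_1 = 3*cos(134deg) - 2*sin(134deg)
= 3*(-0.6947) - 2*0.7193
= -3.52
v'_2 = 3*sin(134deg) + 2*cos(134deg)
= 3*0.7193 + 2*(-0.6947)
= 0.77
v' = -3.52*e1 + 0.77*e2


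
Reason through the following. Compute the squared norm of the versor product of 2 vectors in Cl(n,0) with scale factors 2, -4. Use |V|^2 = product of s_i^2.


Each vector v_i has |v_i|^2 = s_i^2
Squared scales: 2^2 = 4, (-4)^2 = 16
|V|^2 = 4 * 16
= 64


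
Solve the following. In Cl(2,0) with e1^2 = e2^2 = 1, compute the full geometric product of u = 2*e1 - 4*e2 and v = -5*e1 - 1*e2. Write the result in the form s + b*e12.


Expand: (2*e1 - 4*e2)(-5*e1 - 1*e2)
= 2*(-5)*e1e1 + 2*(-1)*e1e2 + (-4)*(-5)*e2e1 + (-4)*(-1)*e2e2
Using e1^2 = e2^2 = 1, e2e1 = -e1e2:
Scalar part s = 2*(-5) + (-4)*(-1) = -10 + 4 = -6
Bivector part b = 2*(-1) - (-4)*(-5) = -2 - 20 = -22
uv = -6 - 22*e12


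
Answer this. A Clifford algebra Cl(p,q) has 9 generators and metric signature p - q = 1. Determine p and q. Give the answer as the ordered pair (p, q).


We need p + q = 9 and p - q = 1.
Adding: 2p = 9 + 1 = 10, so p = 5.
Then q = 9 - 5 = 4.
(p, q) = (5, 4)


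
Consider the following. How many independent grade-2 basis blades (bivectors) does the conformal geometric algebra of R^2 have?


The conformal model of R^2 uses Cl(3,1) with m = 2 + 2 = 4 generators.
Number of grade-2 blades = C(m, 2) = C(4, 2)
= 4*3/2 = 6


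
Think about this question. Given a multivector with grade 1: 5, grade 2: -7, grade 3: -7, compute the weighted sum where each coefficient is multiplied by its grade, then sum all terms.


Grade-weighted sum = sum of grade_k * coefficient_k
1*5 = 5
2*(-7) = -14
3*(-7) = -21
Total = 5 + (-14) + (-21) = -30


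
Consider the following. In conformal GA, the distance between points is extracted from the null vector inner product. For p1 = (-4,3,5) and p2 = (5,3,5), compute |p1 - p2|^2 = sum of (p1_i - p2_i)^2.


p1 - p2 = (-9, 0, 0)
|p1 - p2|^2 = (-9)^2 + 0^2 + 0^2
= 81 + 0 + 0
= 81


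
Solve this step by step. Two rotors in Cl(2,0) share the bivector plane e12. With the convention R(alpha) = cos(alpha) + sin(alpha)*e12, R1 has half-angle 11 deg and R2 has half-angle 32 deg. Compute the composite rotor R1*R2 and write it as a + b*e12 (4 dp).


Same-plane rotors commute and their half-angles add:
R1*R2 = cos(a1 + a2) + sin(a1 + a2)*e12.
a1 + a2 = 11 + 32 = 43 deg
cos(43 deg) = 0.7314
sin(43 deg) = 0.6820
R1*R2 = 0.7314 + 0.6820*e12


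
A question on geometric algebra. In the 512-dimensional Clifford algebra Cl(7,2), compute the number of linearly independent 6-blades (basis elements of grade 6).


Number of grade-k basis blades in Cl(p,q) with n = p + q is C(n, k).
n = 7 + 2 = 9
C(9, 6) = 9! / (6! * 3!)
= 362880 / (720 * 6)
= 84


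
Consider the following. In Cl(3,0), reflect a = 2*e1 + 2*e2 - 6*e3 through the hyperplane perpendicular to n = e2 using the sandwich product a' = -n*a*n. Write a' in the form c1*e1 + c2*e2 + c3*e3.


Reflection formula: a' = -n*a*n, with n = e2 (unit vector, n^2 = 1).
For reflection through hyperplane perp to e2:
The component along e2 flips sign, others stay.
a = (2, 2, -6)
a' = (2, -2, -6)
a' = 2*e1 - 2*e2 - 6*e3


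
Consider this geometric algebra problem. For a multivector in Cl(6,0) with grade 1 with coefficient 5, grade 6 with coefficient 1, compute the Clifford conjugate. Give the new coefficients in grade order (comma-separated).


Clifford conjugate sign for grade k: (-1)^(k(k+1)/2)
Grade 1: (-1)^(1*2/2) = (-1)^1 = -1, coeff 5 -> -5
Grade 6: (-1)^(6*7/2) = (-1)^21 = -1, coeff 1 -> -1
Conjugated coefficients: -5, -1


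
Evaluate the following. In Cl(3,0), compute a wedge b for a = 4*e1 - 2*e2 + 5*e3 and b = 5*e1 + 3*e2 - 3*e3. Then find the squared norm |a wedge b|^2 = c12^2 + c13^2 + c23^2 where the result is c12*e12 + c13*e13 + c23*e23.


a wedge b = (a1*b2 - a2*b1)*e12 + (a1*b3 - a3*b1)*e13 + (a2*b3 - a3*b2)*e23
e12 coeff: 4*3 - (-2)*5 = 12 - (-10) = 22
e13 coeff: 4*(-3) - 5*5 = -12 - 25 = -37
e23 coeff: (-2)*(-3) - 5*3 = 6 - 15 = -9
|a wedge b|^2 = 22^2 + (-37)^2 + (-9)^2
= 484 + 1369 + 81
= 1934


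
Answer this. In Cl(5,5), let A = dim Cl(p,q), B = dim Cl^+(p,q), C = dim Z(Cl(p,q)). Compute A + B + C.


n = 5 + 5 = 10
Total dim = 2^10 = 1024
Even subalgebra dim = 2^9 = 512
n is even, so center dim = 1
Sum = 1024 + 512 + 1 = 1537


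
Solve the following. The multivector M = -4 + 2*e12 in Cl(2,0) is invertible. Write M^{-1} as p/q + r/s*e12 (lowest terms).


M = -4 + 2*e12, where e12^2 = -1.
Since M commutes with its reverse ~M = a - b*e12, M * ~M = a^2 - b^2*e12^2 = a^2 + b^2.
So M^{-1} = ~M / (a^2 + b^2) = (a - b*e12)/(a^2 + b^2).
a^2 + b^2 = 16 + 4 = 20
Scalar part = -4/20 = -1/5
Bivector coeff = -2/20 = -1/10
M^{-1} = -1/5 - 1/10*e12


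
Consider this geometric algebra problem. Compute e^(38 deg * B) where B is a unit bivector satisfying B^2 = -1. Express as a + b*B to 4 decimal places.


For a unit bivector B with B^2 = -1, the exponential series gives
e^(theta*B) = cos(theta) + sin(theta)*B (the GA analogue of Euler's formula).
theta = 38 degrees = 0.663225 rad
cos(38 deg) = 0.7880
sin(38 deg) = 0.6157
exp(theta*B) = 0.7880 + 0.6157*B


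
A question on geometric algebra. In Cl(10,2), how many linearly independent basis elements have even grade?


Even subalgebra dimension = 2^(n-1)
n = 10 + 2 = 12
2^(12 - 1) = 2^11 = 2048
Verification: sum of C(12,k) for even k = 1 + 66 + 495 + 924 + 495 + 66 + 1 = 2048
Result = 2048


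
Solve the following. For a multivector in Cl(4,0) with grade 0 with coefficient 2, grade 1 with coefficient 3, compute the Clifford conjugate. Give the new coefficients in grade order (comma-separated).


Clifford conjugate sign for grade k: (-1)^(k(k+1)/2)
Grade 0: (-1)^(0*1/2) = (-1)^0 = 1, coeff 2 -> 2
Grade 1: (-1)^(1*2/2) = (-1)^1 = -1, coeff 3 -> -3
Conjugated coefficients: 2, -3


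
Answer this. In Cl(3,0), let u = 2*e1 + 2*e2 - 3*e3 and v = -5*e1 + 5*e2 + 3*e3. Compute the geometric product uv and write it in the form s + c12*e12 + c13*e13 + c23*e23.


In Cl(3,0): e_i^2 = 1, e_ie_j = -e_je_i for i != j.
Scalar part = u . v = 2*(-5) + 2*5 + (-3)*3
= -10 + 10 + (-9) = -9
e12 coeff = 2*5 - 2*(-5) = 10 - (-10) = 20
e13 coeff = 2*3 - (-3)*(-5) = 6 - 15 = -9
e23 coeff = 2*3 - (-3)*5 = 6 - (-15) = 21
uv = -9 + 20*e12 - 9*e13 + 21*e23


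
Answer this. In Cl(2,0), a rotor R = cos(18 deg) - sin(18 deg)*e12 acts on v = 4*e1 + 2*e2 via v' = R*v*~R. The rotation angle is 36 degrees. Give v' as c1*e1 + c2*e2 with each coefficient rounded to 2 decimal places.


Rotor R = cos(18deg) - sin(18deg)*e12
Rotation angle theta = 2 * 18 = 36 degrees
v' = R*v*~R rotates v by theta.
cos(36deg) = 0.8090, sin(36deg) = 0.5878
v'_1 = 4*cos(36deg) - 2*sin(36deg)
= 4*0.8090 - 2*0.5878
= 2.06
v'_2 = 4*sin(36deg) + 2*cos(36deg)
= 4*0.5878 + 2*0.8090
= 3.97
v' = 2.06*e1 + 3.97*e2


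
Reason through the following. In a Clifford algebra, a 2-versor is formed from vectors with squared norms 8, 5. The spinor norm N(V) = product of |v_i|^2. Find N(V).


Spinor norm N(V) = |v1|^2 * |v2|^2 * ... * |v2|^2
= 8 * 5
Running product: 8, 40
N(V) = 40


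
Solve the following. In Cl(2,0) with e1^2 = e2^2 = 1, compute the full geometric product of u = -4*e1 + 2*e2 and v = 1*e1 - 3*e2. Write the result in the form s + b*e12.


Expand: (-4*e1 + 2*e2)(1*e1 - 3*e2)
= (-4)*1*e1e1 + (-4)*(-3)*e1e2 + 2*1*e2e1 + 2*(-3)*e2e2
Using e1^2 = e2^2 = 1, e2e1 = -e1e2:
Scalar part s = (-4)*1 + 2*(-3) = -4 + (-6) = -10
Bivector part b = (-4)*(-3) - 2*1 = 12 - 2 = 10
uv = -10 + 10*e12


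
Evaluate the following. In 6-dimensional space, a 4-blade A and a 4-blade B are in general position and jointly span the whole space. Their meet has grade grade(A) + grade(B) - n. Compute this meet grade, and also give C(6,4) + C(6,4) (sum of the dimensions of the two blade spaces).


Meet grade = grade(A) + grade(B) - n
= 4 + 4 - 6 = 2
C(6,4) = 15
C(6,4) = 15
dim_A + dim_B = 15 + 15 = 30


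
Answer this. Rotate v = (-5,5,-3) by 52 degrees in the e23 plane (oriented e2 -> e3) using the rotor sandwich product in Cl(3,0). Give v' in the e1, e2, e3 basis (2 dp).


Rotor R = cos(26deg) - sin(26deg)*e23
Rotation angle theta = 2 * 26 = 52 degrees in the e23 plane (e2 -> e3).
The component perpendicular to the plane (e1) is invariant: v'_1 = v1 = -5.00
cos(52deg) = 0.6157, sin(52deg) = 0.7880
v'_2 = v2*cos(theta) - v3*sin(theta) = 5*0.6157 - (-3)*0.7880 = 5.44
v'_3 = v2*sin(theta) + v3*cos(theta) = 5*0.7880 + (-3)*0.6157 = 2.09
v' = -5.00*e1 + 5.44*e2 + 2.09*e3


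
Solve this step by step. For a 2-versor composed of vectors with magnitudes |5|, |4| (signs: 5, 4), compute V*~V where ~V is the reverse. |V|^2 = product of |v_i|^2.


Each vector v_i has |v_i|^2 = s_i^2
Squared scales: 5^2 = 25, 4^2 = 16
|V|^2 = 25 * 16
= 400


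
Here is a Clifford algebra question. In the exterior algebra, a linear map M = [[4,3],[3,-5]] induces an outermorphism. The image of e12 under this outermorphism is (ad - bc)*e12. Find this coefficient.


The outermorphism of a linear map f sends e1^e2 to f(e1)^f(e2).
f(e1) = 4*e1 + 3*e2
f(e2) = 3*e1 - 5*e2
f(e1) ^ f(e2) = (4*e1 + 3*e2) ^ (3*e1 - 5*e2)
= 4*(-5)*e12 + 3*3*e21
= (-20 - 9)*e12
= -29*e12
Coefficient = -29


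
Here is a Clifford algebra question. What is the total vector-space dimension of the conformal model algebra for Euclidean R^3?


The conformal model of R^3 uses Cl(4,1): the 3 Euclidean generators plus two extra orthogonal generators e+ (e+^2 = +1) and e- (e-^2 = -1), from which the null vectors e0, einf are built.
Number of generators m = 3 + 2 = 5.
dim Cl(p,q) = 2^m = 2^5 = 32


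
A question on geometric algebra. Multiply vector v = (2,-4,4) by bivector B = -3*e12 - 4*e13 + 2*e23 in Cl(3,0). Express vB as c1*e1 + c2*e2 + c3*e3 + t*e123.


vB has grade-1 (vector) and grade-3 (trivector) parts: vB = (v _| B) + (v ^ B).
Vector part <vB>_1:
  e1: -v2*b12 - v3*b13 = -(-4)*(-3) - (4)*(-4) = 4
  e2: v1*b12 - v3*b23 = (2)*(-3) - (4)*(2) = -14
  e3: v1*b13 + v2*b23 = (2)*(-4) + (-4)*(2) = -16
Trivector part <vB>_3:
  e123: v1*b23 - v2*b13 + v3*b12 = (2)*(2) - (-4)*(-4) + (4)*(-3) = -24
vB = 4*e1 - 14*e2 - 16*e3 - 24*e123


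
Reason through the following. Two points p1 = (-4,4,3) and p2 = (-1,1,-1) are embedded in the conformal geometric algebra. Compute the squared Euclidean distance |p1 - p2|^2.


p1 - p2 = (-3, 3, 4)
|p1 - p2|^2 = (-3)^2 + 3^2 + 4^2
= 9 + 9 + 16
= 34


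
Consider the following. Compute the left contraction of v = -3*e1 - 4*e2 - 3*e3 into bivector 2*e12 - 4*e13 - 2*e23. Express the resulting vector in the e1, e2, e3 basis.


Left contraction v _| B = <vB>_1 (grade-1 part of the geometric product vB).
Using e1_|e12 = e2, e2_|e12 = -e1, e1_|e13 = e3, e3_|e13 = -e1, e2_|e23 = e3, e3_|e23 = -e2:
e1 coeff: -v2*b12 - v3*b13 = -(-4)*(2) - (-3)*(-4) = -4
e2 coeff: v1*b12 - v3*b23 = (-3)*(2) - (-3)*(-2) = -12
e3 coeff: v1*b13 + v2*b23 = (-3)*(-4) + (-4)*(-2) = 20
v _| B = -4*e1 - 12*e2 + 20*e3


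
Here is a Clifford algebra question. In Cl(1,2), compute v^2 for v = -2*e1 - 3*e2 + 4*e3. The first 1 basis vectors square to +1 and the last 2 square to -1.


v^2 = sum of c_i^2 * e_i^2
Positive signature terms (e_i^2 = +1): (-2)^2 = 4
Negative signature terms (e_j^2 = -1): (-3)^2 + 4^2 = 25
v^2 = 4 - 25 = -21


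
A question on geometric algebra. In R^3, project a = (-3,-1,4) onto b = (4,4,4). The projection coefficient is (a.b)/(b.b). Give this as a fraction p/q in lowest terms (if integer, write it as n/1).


Projection coefficient = (a . b) / (b . b)
a . b = (-3)*4 + (-1)*4 + 4*4
= -12 + (-4) + 16 = 0
b . b = 4^2 + 4^2 + 4^2
= 16 + 16 + 16 = 48
Coefficient = 0/48
In lowest terms: 0/1


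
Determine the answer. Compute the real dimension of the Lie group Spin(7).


Spin(n) double-covers SO(n); both have Lie algebra so(n) of dimension n(n-1)/2.
n = 7
n(n-1) = 7 * 6 = 42
dim Spin(7) = 42/2 = 21


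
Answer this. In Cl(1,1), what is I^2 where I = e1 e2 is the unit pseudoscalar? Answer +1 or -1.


The pseudoscalar I = e1...e_n (product of all n generators) of Cl(p,q) satisfies I^2 = (-1)^(q + n(n-1)/2).
p = 1, q = 1, n = p + q = 2
n(n-1)/2 = 2 * 1 / 2 = 1
Exponent = q + n(n-1)/2 = 1 + 1 = 2
I^2 = (-1)^2 = +1


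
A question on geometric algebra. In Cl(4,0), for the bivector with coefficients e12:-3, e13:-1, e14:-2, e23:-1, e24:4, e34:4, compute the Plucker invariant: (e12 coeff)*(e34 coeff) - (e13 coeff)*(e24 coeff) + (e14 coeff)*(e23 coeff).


Plucker relation: af - be + cd
a*f = (-3)*4 = -12
b*e = (-1)*4 = -4
c*d = (-2)*(-1) = 2
af - be + cd = -12 - (-4) + 2
= -6


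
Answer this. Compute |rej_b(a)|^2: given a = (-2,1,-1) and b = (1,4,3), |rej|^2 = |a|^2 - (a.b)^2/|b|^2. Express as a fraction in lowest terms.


|a|^2 = (-2)^2 + 1^2 + (-1)^2 = 6
|b|^2 = 1^2 + 4^2 + 3^2 = 26
a . b = (-2)*1 + 1*4 + (-1)*3 = -1
(a.b)^2 = (-1)^2 = 1
|rej|^2 = 6 - 1/26
= (156 - 1)/26
= 155/26
In lowest terms: 155/26


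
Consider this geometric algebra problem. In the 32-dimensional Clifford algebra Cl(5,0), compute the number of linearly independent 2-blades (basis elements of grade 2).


Number of grade-k basis blades in Cl(p,q) with n = p + q is C(n, k).
n = 5 + 0 = 5
C(5, 2) = 5! / (2! * 3!)
= 120 / (2 * 6)
= 10


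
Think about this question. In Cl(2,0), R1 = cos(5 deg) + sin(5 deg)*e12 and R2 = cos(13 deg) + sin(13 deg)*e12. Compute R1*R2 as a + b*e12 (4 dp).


Same-plane rotors commute and their half-angles add:
R1*R2 = cos(a1 + a2) + sin(a1 + a2)*e12.
a1 + a2 = 5 + 13 = 18 deg
cos(18 deg) = 0.9511
sin(18 deg) = 0.3090
R1*R2 = 0.9511 + 0.3090*e12


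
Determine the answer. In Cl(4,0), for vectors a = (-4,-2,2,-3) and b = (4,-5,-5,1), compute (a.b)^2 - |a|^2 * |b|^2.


a . b = (-4)*4 + (-2)*(-5) + 2*(-5) + (-3)*1
= -16 + 10 + (-10) + (-3) = -19
|a|^2 = (-4)^2 + (-2)^2 + 2^2 + (-3)^2 = 33
|b|^2 = 4^2 + (-5)^2 + (-5)^2 + 1^2 = 67
(a.b)^2 = (-19)^2 = 361
|a|^2 * |b|^2 = 33 * 67 = 2211
Result = 361 - 2211 = -1850


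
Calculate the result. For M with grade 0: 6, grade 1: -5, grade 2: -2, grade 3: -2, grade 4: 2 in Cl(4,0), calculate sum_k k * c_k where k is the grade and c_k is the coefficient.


Grade-weighted sum = sum of grade_k * coefficient_k
0*6 = 0
1*(-5) = -5
2*(-2) = -4
3*(-2) = -6
4*2 = 8
Total = 0 + (-5) + (-4) + (-6) + 8 = -7


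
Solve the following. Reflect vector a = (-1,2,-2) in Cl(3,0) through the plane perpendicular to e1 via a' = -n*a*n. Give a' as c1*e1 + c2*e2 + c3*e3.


Reflection formula: a' = -n*a*n, with n = e1 (unit vector, n^2 = 1).
For reflection through hyperplane perp to e1:
The component along e1 flips sign, others stay.
a = (-1, 2, -2)
a' = (1, 2, -2)
a' = 1*e1 + 2*e2 - 2*e3


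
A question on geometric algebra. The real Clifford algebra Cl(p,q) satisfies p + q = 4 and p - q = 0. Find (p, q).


We need p + q = 4 and p - q = 0.
Adding: 2p = 4 + 0 = 4, so p = 2.
Then q = 4 - 2 = 2.
(p, q) = (2, 2)


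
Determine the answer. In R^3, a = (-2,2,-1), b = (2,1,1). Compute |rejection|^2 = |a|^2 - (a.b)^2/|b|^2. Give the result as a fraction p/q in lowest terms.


|a|^2 = (-2)^2 + 2^2 + (-1)^2 = 9
|b|^2 = 2^2 + 1^2 + 1^2 = 6
a . b = (-2)*2 + 2*1 + (-1)*1 = -3
(a.b)^2 = (-3)^2 = 9
|rej|^2 = 9 - 9/6
= (54 - 9)/6
= 45/6
In lowest terms: 15/2


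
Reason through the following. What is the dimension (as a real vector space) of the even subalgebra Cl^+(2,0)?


Even subalgebra dimension = 2^(n-1)
n = 2 + 0 = 2
2^(2 - 1) = 2^1 = 2
Verification: sum of C(2,k) for even k = 1 + 1 = 2
Result = 2


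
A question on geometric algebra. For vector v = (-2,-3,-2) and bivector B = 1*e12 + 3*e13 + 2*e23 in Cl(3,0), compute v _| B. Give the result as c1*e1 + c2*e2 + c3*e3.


Left contraction v _| B = <vB>_1 (grade-1 part of the geometric product vB).
Using e1_|e12 = e2, e2_|e12 = -e1, e1_|e13 = e3, e3_|e13 = -e1, e2_|e23 = e3, e3_|e23 = -e2:
e1 coeff: -v2*b12 - v3*b13 = -(-3)*(1) - (-2)*(3) = 9
e2 coeff: v1*b12 - v3*b23 = (-2)*(1) - (-2)*(2) = 2
e3 coeff: v1*b13 + v2*b23 = (-2)*(3) + (-3)*(2) = -12
v _| B = 9*e1 + 2*e2 - 12*e3


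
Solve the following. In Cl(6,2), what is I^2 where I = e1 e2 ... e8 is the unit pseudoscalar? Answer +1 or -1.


The pseudoscalar I = e1...e_n (product of all n generators) of Cl(p,q) satisfies I^2 = (-1)^(q + n(n-1)/2).
p = 6, q = 2, n = p + q = 8
n(n-1)/2 = 8 * 7 / 2 = 28
Exponent = q + n(n-1)/2 = 2 + 28 = 30
I^2 = (-1)^30 = +1


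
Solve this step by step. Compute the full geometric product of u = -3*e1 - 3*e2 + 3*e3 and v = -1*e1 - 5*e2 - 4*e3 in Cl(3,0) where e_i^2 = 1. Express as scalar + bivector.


In Cl(3,0): e_i^2 = 1, e_ie_j = -e_je_i for i != j.
Scalar part = u . v = (-3)*(-1) + (-3)*(-5) + 3*(-4)
= 3 + 15 + (-12) = 6
e12 coeff = (-3)*(-5) - (-3)*(-1) = 15 - 3 = 12
e13 coeff = (-3)*(-4) - 3*(-1) = 12 - (-3) = 15
e23 coeff = (-3)*(-4) - 3*(-5) = 12 - (-15) = 27
uv = 6 + 12*e12 + 15*e13 + 27*e23


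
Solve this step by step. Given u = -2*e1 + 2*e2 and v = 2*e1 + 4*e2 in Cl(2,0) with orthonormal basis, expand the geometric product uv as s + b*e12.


Expand: (-2*e1 + 2*e2)(2*e1 + 4*e2)
= (-2)*2*e1e1 + (-2)*4*e1e2 + 2*2*e2e1 + 2*4*e2e2
Using e1^2 = e2^2 = 1, e2e1 = -e1e2:
Scalar part s = (-2)*2 + 2*4 = -4 + 8 = 4
Bivector part b = (-2)*4 - 2*2 = -8 - 4 = -12
uv = 4 - 12*e12


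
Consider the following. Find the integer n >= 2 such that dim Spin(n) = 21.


dim Spin(n) = dim so(n) = n(n-1)/2.
Solve n(n-1)/2 = 21, i.e. n^2 - n - 42 = 0.
Discriminant = 1 + 8*21 = 169
n = (1 + sqrt(169))/2 = (1 + 13)/2 = 7


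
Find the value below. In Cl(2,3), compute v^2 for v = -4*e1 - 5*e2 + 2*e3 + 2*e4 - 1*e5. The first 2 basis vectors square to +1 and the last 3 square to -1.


v^2 = sum of c_i^2 * e_i^2
Positive signature terms (e_i^2 = +1): (-4)^2 + (-5)^2 = 41
Negative signature terms (e_j^2 = -1): 2^2 + 2^2 + (-1)^2 = 9
v^2 = 41 - 9 = 32


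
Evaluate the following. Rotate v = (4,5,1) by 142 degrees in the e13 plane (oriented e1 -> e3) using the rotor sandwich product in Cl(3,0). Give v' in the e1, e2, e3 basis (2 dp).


Rotor R = cos(71deg) - sin(71deg)*e13
Rotation angle theta = 2 * 71 = 142 degrees in the e13 plane (e1 -> e3).
The component perpendicular to the plane (e2) is invariant: v'_2 = v2 = 5.00
cos(142deg) = -0.7880, sin(142deg) = 0.6157
v'_1 = v1*cos(theta) - v3*sin(theta) = 4*(-0.7880) - 1*0.6157 = -3.77
v'_3 = v1*sin(theta) + v3*cos(theta) = 4*0.6157 + 1*(-0.7880) = 1.67
v' = -3.77*e1 + 5.00*e2 + 1.67*e3


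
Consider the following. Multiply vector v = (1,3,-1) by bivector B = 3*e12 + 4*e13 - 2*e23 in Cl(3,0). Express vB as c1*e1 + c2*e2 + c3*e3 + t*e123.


vB has grade-1 (vector) and grade-3 (trivector) parts: vB = (v _| B) + (v ^ B).
Vector part <vB>_1:
  e1: -v2*b12 - v3*b13 = -(3)*(3) - (-1)*(4) = -5
  e2: v1*b12 - v3*b23 = (1)*(3) - (-1)*(-2) = 1
  e3: v1*b13 + v2*b23 = (1)*(4) + (3)*(-2) = -2
Trivector part <vB>_3:
  e123: v1*b23 - v2*b13 + v3*b12 = (1)*(-2) - (3)*(4) + (-1)*(3) = -17
vB = -5*e1 + 1*e2 - 2*e3 - 17*e123


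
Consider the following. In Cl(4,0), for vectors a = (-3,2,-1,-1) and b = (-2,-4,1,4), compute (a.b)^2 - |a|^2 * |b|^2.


a . b = (-3)*(-2) + 2*(-4) + (-1)*1 + (-1)*4
= 6 + (-8) + (-1) + (-4) = -7
|a|^2 = (-3)^2 + 2^2 + (-1)^2 + (-1)^2 = 15
|b|^2 = (-2)^2 + (-4)^2 + 1^2 + 4^2 = 37
(a.b)^2 = (-7)^2 = 49
|a|^2 * |b|^2 = 15 * 37 = 555
Result = 49 - 555 = -506


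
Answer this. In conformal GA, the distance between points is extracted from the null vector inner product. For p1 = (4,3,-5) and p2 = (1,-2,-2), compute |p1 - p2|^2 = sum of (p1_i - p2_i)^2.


p1 - p2 = (3, 5, -3)
|p1 - p2|^2 = 3^2 + 5^2 + (-3)^2
= 9 + 25 + 9
= 43


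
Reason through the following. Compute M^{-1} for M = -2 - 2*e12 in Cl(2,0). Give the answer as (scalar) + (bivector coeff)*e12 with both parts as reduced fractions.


M = -2 - 2*e12, where e12^2 = -1.
Since M commutes with its reverse ~M = a - b*e12, M * ~M = a^2 - b^2*e12^2 = a^2 + b^2.
So M^{-1} = ~M / (a^2 + b^2) = (a - b*e12)/(a^2 + b^2).
a^2 + b^2 = 4 + 4 = 8
Scalar part = -2/8 = -1/4
Bivector coeff = 2/8 = 1/4
M^{-1} = -1/4 + 1/4*e12


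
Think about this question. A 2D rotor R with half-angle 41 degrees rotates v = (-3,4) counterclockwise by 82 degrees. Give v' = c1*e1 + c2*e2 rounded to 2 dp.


Rotor R = cos(41deg) - sin(41deg)*e12
Rotation angle theta = 2 * 41 = 82 degrees
v' = R*v*~R rotates v by theta.
cos(82deg) = 0.1392, sin(82deg) = 0.9903
v'_1 = -3*cos(82deg) - 4*sin(82deg)
= -3*0.1392 - 4*0.9903
= -4.38
v'_2 = -3*sin(82deg) + 4*cos(82deg)
= -3*0.9903 + 4*0.1392
= -2.41
v' = -4.38*e1 - 2.41*e2


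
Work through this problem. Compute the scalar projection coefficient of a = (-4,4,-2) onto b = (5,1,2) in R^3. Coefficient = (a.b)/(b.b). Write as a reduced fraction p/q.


Projection coefficient = (a . b) / (b . b)
a . b = (-4)*5 + 4*1 + (-2)*2
= -20 + 4 + (-4) = -20
b . b = 5^2 + 1^2 + 2^2
= 25 + 1 + 4 = 30
Coefficient = -20/30
In lowest terms: -2/3


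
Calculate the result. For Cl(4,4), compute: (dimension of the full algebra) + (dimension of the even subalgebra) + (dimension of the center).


n = 4 + 4 = 8
Total dim = 2^8 = 256
Even subalgebra dim = 2^7 = 128
n is even, so center dim = 1
Sum = 256 + 128 + 1 = 385


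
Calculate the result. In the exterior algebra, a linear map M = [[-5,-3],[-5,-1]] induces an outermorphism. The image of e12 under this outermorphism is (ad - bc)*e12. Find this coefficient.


The outermorphism of a linear map f sends e1^e2 to f(e1)^f(e2).
f(e1) = -5*e1 - 5*e2
f(e2) = -3*e1 - 1*e2
f(e1) ^ f(e2) = (-5*e1 - 5*e2) ^ (-3*e1 - 1*e2)
= (-5)*(-1)*e12 + (-5)*(-3)*e21
= (5 - 15)*e12
= -10*e12
Coefficient = -10


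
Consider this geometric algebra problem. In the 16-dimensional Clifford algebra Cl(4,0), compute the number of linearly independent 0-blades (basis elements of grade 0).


Number of grade-k basis blades in Cl(p,q) with n = p + q is C(n, k).
n = 4 + 0 = 4
C(4, 0) = 4! / (0! * 4!)
= 24 / (1 * 24)
= 1


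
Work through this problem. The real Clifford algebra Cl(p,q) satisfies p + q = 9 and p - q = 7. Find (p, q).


We need p + q = 9 and p - q = 7.
Adding: 2p = 9 + 7 = 16, so p = 8.
Then q = 9 - 8 = 1.
(p, q) = (8, 1)


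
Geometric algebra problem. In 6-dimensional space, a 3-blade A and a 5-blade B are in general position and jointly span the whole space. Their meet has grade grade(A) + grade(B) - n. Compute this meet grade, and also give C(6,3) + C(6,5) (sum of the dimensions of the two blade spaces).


Meet grade = grade(A) + grade(B) - n
= 3 + 5 - 6 = 2
C(6,3) = 20
C(6,5) = 6
dim_A + dim_B = 20 + 6 = 26


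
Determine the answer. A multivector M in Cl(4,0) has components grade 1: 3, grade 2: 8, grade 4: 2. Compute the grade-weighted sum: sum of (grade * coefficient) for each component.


Grade-weighted sum = sum of grade_k * coefficient_k
1*3 = 3
2*8 = 16
4*2 = 8
Total = 3 + 16 + 8 = 27


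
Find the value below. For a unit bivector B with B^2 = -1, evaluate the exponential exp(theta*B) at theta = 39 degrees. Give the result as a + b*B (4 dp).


For a unit bivector B with B^2 = -1, the exponential series gives
e^(theta*B) = cos(theta) + sin(theta)*B (the GA analogue of Euler's formula).
theta = 39 degrees = 0.680678 rad
cos(39 deg) = 0.7771
sin(39 deg) = 0.6293
exp(theta*B) = 0.7771 + 0.6293*B


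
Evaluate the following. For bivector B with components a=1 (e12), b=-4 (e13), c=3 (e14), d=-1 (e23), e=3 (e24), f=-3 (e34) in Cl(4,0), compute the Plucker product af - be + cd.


Plucker relation: af - be + cd
a*f = 1*(-3) = -3
b*e = (-4)*3 = -12
c*d = 3*(-1) = -3
af - be + cd = -3 - (-12) + (-3)
= 6


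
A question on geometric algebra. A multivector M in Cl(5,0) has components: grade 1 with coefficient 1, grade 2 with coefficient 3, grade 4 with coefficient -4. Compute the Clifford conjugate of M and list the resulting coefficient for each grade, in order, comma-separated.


Clifford conjugate sign for grade k: (-1)^(k(k+1)/2)
Grade 1: (-1)^(1*2/2) = (-1)^1 = -1, coeff 1 -> -1
Grade 2: (-1)^(2*3/2) = (-1)^3 = -1, coeff 3 -> -3
Grade 4: (-1)^(4*5/2) = (-1)^10 = 1, coeff -4 -> -4
Conjugated coefficients: -1, -3, -4
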